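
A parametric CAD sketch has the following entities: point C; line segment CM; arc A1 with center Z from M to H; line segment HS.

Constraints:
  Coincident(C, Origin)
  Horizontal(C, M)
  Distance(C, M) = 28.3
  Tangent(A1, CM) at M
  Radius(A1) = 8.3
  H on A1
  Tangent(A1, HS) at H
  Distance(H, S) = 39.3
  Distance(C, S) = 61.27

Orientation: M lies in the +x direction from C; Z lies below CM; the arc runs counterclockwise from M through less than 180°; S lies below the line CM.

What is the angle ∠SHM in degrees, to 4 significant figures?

121.0°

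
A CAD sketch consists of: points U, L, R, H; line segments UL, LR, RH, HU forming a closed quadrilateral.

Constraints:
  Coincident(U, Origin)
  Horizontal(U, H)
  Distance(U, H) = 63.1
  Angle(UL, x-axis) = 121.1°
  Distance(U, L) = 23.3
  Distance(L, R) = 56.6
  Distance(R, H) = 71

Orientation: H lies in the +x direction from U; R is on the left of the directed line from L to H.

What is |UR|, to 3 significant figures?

66.7

U is at the origin; U and H share the same y with |UH| = 63.1 and H in +x, so H = (63.1, 0). UL runs at 121.1° with |UL| = 23.3, so L = (-12.0, 20.0). R is determined by |LR| = 56.6 and |RH| = 71.0 together: it lies at the intersection of circle(L, 56.6) and circle(H, 71.0). With |LH| = 77.7, the foot of the radical line on LH is 27.1 from L and the perpendicular offset is √(56.6² − 27.1²) = 49.7. Taking the left-of-LH solution: R = (26.9, 61.1).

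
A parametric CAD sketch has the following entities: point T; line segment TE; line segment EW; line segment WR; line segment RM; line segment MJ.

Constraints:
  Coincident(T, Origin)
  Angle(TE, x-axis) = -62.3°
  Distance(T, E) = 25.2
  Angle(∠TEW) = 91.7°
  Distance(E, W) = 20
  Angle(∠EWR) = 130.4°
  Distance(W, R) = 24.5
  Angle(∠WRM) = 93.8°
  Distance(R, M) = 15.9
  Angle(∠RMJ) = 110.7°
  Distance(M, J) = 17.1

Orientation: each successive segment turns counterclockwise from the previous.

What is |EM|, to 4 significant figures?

38.52

T is at the origin; TE runs at -62.3° with length 25.2, so E = (11.71, -22.31). ∠TEW = 91.7° gives EW at 26.00° from the x-axis; with |EW| = 20.0, W = (29.69, -13.54). ∠EWR = 130.4° gives WR at 75.60° from the x-axis; with |WR| = 24.5, R = (35.78, 10.19). ∠WRM = 93.8° gives RM at 161.8° from the x-axis; with |RM| = 15.9, M = (20.68, 15.15). Then |EM| = |M − E| = 38.52.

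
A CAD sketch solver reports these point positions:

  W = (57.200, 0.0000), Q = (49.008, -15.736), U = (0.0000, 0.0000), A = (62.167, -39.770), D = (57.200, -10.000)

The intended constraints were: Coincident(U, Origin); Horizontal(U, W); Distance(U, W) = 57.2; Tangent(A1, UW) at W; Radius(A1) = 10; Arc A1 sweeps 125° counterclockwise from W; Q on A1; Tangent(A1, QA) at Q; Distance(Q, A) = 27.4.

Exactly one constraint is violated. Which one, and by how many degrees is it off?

Tangent(A1, QA) at Q — off by 6.30°.

U = (0.00, 0.00) ✓; U.y = 0.00, W.y = 0.00 ✓; |UW| = 57.20 ✓; ∠(DW, WU) = 90.00° ✓; |DW| = 10.00 ✓; bearing(D→Q) − bearing(D→W) = 125.0° ✓; |DQ| = 10.00 ✓; ∠(DQ, QA) = 96.30° ✗; |QA| = 27.40 ✓.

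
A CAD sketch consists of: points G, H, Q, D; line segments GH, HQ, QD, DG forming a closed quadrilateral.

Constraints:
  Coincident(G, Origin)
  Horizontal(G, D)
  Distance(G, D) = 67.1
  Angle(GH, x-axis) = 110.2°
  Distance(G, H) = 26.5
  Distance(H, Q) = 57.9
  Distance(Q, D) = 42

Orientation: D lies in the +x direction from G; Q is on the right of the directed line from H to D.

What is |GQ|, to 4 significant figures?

34.62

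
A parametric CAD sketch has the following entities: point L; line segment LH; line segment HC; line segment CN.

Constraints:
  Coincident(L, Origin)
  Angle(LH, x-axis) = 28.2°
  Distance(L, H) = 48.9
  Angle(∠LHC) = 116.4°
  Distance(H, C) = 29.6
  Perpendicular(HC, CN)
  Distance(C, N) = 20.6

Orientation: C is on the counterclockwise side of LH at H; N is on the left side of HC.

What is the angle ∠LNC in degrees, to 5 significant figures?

114.32°

L is at the origin; LH runs at 28.2° with length 48.9, so H = 48.9·(cos 28.2°, sin 28.2°) = (43.096, 23.108). ∠LHC = 116.4°, so HC runs at 28.2° + (180° − 116.4°) = 91.800° from the x-axis; with |HC| = 29.6, C = H + 29.6·(cos 91.800°, sin 91.800°) = (42.166, 52.693). HC ⟂ CN; with |CN| = 20.6 on the left of HC, N = C + 20.6·(-0.99951, -0.031411) = (21.576, 52.046). Then cos ∠LNC = NL·NC / (|NL||NC|), giving 114.32°.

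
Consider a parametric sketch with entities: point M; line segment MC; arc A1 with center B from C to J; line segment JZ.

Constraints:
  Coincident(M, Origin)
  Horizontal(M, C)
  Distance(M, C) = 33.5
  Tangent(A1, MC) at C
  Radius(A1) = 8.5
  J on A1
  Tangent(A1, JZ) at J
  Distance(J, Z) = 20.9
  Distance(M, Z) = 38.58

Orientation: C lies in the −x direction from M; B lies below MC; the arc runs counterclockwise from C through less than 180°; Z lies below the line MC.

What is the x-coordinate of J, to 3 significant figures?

-39.6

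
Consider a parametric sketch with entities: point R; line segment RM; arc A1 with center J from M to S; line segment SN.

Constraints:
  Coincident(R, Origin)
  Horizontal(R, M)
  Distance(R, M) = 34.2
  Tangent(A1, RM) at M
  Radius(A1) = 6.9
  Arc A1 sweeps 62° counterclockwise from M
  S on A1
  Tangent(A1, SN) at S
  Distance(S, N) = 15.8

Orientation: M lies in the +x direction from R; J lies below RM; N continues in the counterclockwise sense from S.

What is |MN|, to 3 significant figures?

22.2

R is at the origin; RM is horizontal with |RM| = 34.2 and M on the +x side, so M = (34.2, 0.00). The tangent condition forces JM to be normal to RM, so J = M + (0, -6.9) = (34.2, -6.90). On A1, M sits at bearing 90° from J; a 62° counterclockwise sweep puts S at bearing 152°, so S = J + 6.9·(cos 152°, sin 152°) = (28.1, -3.66). A1 meets SN tangentially, so JS is at right angles to SN, so SN runs along (−sin 152°, cos 152°); with |SN| = 15.8, N = (20.7, -17.6). Then |MN| = |N − M| = 22.2.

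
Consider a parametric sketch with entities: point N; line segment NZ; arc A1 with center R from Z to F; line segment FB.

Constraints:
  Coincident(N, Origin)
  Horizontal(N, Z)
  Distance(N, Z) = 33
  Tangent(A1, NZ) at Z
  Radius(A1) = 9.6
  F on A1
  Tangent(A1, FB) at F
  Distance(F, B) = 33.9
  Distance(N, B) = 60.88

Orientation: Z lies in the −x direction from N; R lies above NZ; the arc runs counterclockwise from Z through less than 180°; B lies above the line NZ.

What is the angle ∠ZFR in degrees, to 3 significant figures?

29.2°

N is at the origin; N and Z share the same y with |NZ| = 33.0 and Z on the −x side, so Z = (-33.0, 0.00). A1 meets NZ tangentially, so RZ is at right angles to NZ, so R = Z + (0, 9.6) = (-33.0, 9.60). Since RF ⟂ FB (tangency), |RB| = √(9.6² + 33.9²) = 35.2 regardless of where F sits on A1. So B lies on both circle(N, 60.88) and circle(R, 35.2); the above-NZ intersection is B = (-42.6, 43.5). F is the foot of the tangent from B: F = (-24.8, 14.6).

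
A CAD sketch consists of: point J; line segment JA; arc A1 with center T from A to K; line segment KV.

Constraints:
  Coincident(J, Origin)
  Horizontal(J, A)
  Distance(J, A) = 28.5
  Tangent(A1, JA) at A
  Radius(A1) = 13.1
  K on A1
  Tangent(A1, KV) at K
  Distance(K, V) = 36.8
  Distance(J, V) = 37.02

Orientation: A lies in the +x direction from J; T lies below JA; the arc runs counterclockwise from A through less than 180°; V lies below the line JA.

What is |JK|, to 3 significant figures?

18.5

Checks: |TK| = 13.10 ✓; ∠(TK, KV) = 90.00° ✓; |KV| = 36.80 ✓; |JV| = 37.02 ✓.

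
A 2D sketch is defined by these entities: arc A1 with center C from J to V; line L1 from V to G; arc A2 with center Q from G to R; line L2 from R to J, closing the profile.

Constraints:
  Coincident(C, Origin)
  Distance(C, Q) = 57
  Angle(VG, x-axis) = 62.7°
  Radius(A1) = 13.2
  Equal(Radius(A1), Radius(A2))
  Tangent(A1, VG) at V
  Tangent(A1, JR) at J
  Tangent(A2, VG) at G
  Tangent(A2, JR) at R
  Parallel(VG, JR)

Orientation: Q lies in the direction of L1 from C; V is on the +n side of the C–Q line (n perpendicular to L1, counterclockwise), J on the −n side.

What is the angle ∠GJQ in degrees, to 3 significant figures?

11.8°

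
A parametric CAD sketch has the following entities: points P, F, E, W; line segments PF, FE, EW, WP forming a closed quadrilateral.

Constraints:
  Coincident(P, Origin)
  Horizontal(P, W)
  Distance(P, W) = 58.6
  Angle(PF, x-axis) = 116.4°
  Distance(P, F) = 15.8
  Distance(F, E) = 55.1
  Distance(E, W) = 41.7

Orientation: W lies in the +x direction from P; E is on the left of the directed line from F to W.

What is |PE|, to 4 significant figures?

57.26

P is at the origin; P and W share the same y with |PW| = 58.6 and W in +x, so W = (58.6, 0). PF runs at 116.4° with |PF| = 15.8, so F = (-7.025, 14.15). E is determined by |FE| = 55.1 and |EW| = 41.7 together: it lies at the intersection of circle(F, 55.1) and circle(W, 41.7). With |FW| = 67.13, the foot of the radical line on FW is 43.23 from F and the perpendicular offset is √(55.1² − 43.23²) = 34.17. Taking the left-of-FW solution: E = (42.43, 38.44).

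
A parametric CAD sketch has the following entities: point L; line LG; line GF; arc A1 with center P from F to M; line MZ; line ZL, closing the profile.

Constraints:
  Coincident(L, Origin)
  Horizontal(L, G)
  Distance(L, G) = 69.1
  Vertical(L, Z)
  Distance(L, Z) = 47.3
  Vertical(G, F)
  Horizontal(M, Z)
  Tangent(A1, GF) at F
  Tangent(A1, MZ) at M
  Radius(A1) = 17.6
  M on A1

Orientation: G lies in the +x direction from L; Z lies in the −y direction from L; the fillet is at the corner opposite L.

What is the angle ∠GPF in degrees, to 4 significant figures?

59.35°

L is at the origin; L and G share the same y with |LG| = 69.1 and G on the +x side, so G = (69.10, 0.000). L and Z share the same x with |LZ| = 47.3 and Z on the −y side, so Z = (0.000, -47.30). The virtual corner opposite L is at (69.10, -47.30). Tangency of A1 to GF means the radius PF is perpendicular to GF and A1 meets MZ tangentially, so PM is at right angles to MZ, with radius 17.6, so the center P sits 17.6 in from both sides at P = (51.50, -29.70). That places the tangent points at F = (69.10, -29.70) on GF and M = (51.50, -47.30) on MZ. Then cos ∠GPF = PG·PF / (|PG||PF|), giving 59.35°.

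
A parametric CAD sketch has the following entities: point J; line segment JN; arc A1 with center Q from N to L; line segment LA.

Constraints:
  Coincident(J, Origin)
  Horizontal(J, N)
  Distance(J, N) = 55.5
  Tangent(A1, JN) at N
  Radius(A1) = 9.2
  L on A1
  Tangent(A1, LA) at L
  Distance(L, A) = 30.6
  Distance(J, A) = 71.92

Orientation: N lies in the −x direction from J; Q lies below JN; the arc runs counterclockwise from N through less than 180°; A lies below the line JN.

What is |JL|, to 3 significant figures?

65.5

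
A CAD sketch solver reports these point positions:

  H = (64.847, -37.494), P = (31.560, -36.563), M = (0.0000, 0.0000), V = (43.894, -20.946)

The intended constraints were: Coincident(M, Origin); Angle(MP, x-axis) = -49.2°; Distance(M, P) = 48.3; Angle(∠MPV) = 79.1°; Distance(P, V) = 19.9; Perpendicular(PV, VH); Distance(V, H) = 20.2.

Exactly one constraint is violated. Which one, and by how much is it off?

Distance(V, H) = 20.2 — off by 6.50.

M = (0.00, 0.00) ✓; MP at -49.20° ✓; |MP| = 48.30 ✓; ∠MPV = 79.10° ✓; |PV| = 19.90 ✓; ∠(PV, VH) = 90.00° ✓; |VH| = 26.70 ✗.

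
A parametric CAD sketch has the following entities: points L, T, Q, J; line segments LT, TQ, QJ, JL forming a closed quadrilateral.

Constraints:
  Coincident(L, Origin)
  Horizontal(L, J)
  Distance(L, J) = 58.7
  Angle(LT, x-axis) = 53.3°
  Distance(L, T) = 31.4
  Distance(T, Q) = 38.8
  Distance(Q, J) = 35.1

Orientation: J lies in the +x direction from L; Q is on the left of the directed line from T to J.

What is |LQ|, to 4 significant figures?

66.30

L is at the origin; LJ is horizontal with |LJ| = 58.7 and J in +x, so J = (58.7, 0). LT runs at 53.3° with |LT| = 31.4, so T = (18.77, 25.18). Q is determined by |TQ| = 38.8 and |QJ| = 35.1 together: it lies at the intersection of circle(T, 38.8) and circle(J, 35.1). With |TJ| = 47.21, the foot of the radical line on TJ is 26.50 from T and the perpendicular offset is √(38.8² − 26.50²) = 28.34. Taking the left-of-TJ solution: Q = (56.30, 35.02).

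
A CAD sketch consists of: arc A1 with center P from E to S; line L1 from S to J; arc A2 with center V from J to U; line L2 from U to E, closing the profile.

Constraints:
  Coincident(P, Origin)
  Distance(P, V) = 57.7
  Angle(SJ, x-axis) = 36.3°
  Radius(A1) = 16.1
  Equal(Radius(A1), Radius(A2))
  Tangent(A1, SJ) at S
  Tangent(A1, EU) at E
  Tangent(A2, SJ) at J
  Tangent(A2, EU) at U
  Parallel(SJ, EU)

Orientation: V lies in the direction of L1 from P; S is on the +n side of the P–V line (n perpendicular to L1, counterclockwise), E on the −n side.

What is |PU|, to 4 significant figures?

59.90

The slot axis is L1's direction at 36.3°, so u = (cos 36.3°, sin 36.3°) = (0.8059, 0.5920) and n = (−sin 36.3°, cos 36.3°) = (-0.5920, 0.8059). P is at the origin and V lies 57.7 along u from P, so V = 57.7·u = (46.50, 34.16). Tangency of A1 to both parallel lines with radius 16.1 puts S and E at P ± 16.1·n: S = (-9.531, 12.98), E = (9.531, -12.98). Equal radii place J and U the same way about V: J = V + 16.1·n = (36.97, 47.13), U = V − 16.1·n = (56.03, 21.18). Then |PU| = |U − P| = 59.90.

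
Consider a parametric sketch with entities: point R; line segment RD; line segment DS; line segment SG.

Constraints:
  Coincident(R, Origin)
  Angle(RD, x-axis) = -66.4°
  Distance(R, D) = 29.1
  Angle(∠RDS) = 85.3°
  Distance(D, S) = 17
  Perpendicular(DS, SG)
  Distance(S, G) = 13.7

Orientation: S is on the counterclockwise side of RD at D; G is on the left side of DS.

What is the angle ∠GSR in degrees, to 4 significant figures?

26.75°

R is at the origin; RD runs at -66.4° with length 29.1, so D = 29.1·(cos -66.4°, sin -66.4°) = (11.65, -26.67). ∠RDS = 85.3°, so DS runs at -66.4° + (180° − 85.3°) = 28.30° from the x-axis; with |DS| = 17.0, S = D + 17.0·(cos 28.30°, sin 28.30°) = (26.62, -18.61). The perpendicularity gives SG at right angles to DS; with |SG| = 13.7 on the left of DS, G = S + 13.7·(-0.4741, 0.8805) = (20.12, -6.544). Then cos ∠GSR = SG·SR / (|SG||SR|), giving 26.75°.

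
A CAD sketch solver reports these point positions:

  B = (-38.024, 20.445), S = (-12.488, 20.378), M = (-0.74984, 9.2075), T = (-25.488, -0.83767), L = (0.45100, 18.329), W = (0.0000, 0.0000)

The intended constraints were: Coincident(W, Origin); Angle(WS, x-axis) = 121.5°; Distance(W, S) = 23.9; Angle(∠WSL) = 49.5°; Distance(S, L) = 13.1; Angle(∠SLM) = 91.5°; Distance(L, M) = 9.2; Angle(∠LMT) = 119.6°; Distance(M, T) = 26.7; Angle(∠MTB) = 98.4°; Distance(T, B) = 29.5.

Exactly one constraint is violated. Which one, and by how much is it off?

Distance(T, B) = 29.5 — off by 4.80.

W = (0.00, 0.00) ✓; WS at 121.5° ✓; |WS| = 23.90 ✓; ∠WSL = 49.50° ✓; |SL| = 13.10 ✓; ∠SLM = 91.50° ✓; |LM| = 9.200 ✓; ∠LMT = 119.6° ✓; |MT| = 26.70 ✓; ∠MTB = 98.40° ✓; |TB| = 24.70 ✗.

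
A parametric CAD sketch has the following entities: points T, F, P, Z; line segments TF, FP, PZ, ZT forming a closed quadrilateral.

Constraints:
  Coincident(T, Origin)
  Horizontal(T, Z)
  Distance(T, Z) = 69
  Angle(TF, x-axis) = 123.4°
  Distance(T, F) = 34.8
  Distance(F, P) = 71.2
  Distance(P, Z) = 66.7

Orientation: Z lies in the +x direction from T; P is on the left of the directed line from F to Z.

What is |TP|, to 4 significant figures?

75.93

Checks: |FP| = 71.20 ✓; |PZ| = 66.70 ✓.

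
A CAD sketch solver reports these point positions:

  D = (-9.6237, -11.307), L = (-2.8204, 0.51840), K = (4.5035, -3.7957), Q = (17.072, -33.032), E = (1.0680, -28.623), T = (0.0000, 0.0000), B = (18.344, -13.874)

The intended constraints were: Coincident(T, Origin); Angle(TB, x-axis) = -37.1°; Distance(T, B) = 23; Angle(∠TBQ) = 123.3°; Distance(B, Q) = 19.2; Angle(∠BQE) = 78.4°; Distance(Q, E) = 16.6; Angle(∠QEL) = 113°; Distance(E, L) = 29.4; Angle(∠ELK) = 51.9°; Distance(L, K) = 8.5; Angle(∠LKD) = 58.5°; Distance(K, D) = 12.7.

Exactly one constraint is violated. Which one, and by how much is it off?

Distance(K, D) = 12.7 — off by 3.30.

T = (0.00, 0.00) ✓; TB at -37.10° ✓; |TB| = 23.00 ✓; ∠TBQ = 123.3° ✓; |BQ| = 19.20 ✓; ∠BQE = 78.40° ✓; |QE| = 16.60 ✓; ∠QEL = 113.0° ✓; |EL| = 29.40 ✓; ∠ELK = 51.90° ✓; |LK| = 8.500 ✓; ∠LKD = 58.50° ✓; |KD| = 16.00 ✗.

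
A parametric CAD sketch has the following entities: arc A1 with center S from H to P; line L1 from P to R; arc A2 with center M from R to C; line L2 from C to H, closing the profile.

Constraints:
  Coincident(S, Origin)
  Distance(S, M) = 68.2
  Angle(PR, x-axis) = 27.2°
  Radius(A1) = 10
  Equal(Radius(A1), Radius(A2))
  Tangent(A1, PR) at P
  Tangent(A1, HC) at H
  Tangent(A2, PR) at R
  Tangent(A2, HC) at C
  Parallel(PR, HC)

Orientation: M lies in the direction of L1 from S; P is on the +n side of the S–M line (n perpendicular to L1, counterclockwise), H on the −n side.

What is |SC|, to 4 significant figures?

68.93

Tangency of A1 to both parallel lines with radius 10.0 puts P and H at S ± 10.0·n: P = (-4.571, 8.894), H = (4.571, -8.894). Equal radii place R and C the same way about M: R = M + 10.0·n = (56.09, 40.07), C = M − 10.0·n = (65.23, 22.28). Then |SC| = |C − S| = 68.93.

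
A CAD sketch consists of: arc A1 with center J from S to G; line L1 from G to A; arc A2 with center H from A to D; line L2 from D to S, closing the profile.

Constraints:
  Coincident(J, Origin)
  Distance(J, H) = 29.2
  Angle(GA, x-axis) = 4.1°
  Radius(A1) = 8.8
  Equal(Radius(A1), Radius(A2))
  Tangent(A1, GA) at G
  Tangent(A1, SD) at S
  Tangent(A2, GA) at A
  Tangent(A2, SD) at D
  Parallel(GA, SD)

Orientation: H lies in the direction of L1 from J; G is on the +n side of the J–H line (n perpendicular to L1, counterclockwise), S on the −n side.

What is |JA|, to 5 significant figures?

30.497

The slot axis is L1's direction at 4.1°, so u = (cos 4.1°, sin 4.1°) = (0.99744, 0.071497) and n = (−sin 4.1°, cos 4.1°) = (-0.071497, 0.99744). J is at the origin and H lies 29.2 along u from J, so H = 29.2·u = (29.125, 2.0877). Tangency of A1 to both parallel lines with radius 8.8 puts G and S at J ± 8.8·n: G = (-0.62918, 8.7775), S = (0.62918, -8.7775). Equal radii place A and D the same way about H: A = H + 8.8·n = (28.496, 10.865), D = H − 8.8·n = (29.754, -6.6898). Then |JA| = |A − J| = 30.497.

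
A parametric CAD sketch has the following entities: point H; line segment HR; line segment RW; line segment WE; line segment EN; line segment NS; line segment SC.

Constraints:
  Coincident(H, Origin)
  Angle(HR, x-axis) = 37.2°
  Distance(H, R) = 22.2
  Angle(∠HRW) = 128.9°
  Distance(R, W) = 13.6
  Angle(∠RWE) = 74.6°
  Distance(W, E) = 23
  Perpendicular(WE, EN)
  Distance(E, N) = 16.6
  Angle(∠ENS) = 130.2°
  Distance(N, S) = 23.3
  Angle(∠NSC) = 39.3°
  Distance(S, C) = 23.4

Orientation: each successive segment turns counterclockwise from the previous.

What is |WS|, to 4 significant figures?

32.06

WE is perpendicular to EN, so EN runs at -76.30°; with |EN| = 16.6, N = (-0.3277, 5.441). ∠ENS = 130.2° gives NS at -26.50° from the x-axis; with |NS| = 23.3, S = (20.52, -4.955). Then |WS| = |S − W| = 32.06.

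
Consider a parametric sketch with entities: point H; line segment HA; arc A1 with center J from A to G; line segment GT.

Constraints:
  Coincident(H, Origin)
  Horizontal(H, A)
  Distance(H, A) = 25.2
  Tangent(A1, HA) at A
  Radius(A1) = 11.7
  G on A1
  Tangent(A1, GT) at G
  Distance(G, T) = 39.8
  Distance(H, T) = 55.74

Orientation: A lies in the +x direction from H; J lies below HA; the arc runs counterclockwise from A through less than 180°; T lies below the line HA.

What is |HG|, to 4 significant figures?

18.88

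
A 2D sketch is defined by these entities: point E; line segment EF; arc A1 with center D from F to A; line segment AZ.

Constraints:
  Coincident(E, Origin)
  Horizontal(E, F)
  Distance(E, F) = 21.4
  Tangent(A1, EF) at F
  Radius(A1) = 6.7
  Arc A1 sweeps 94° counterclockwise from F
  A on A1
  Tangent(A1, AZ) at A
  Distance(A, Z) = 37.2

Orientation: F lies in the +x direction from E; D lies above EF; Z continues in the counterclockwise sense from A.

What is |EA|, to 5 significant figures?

28.984

E is at the origin; E and F share the same y with |EF| = 21.4 and F on the +x side, so F = (21.400, 0.0000). The tangent condition forces DF to be normal to EF, so D = F + (0, 6.7) = (21.400, 6.7000). On A1, F sits at bearing -90° from D; a 94° counterclockwise sweep puts A at bearing 4°, so A = D + 6.7·(cos 4°, sin 4°) = (28.084, 7.1674). Then |EA| = |A − E| = 28.984.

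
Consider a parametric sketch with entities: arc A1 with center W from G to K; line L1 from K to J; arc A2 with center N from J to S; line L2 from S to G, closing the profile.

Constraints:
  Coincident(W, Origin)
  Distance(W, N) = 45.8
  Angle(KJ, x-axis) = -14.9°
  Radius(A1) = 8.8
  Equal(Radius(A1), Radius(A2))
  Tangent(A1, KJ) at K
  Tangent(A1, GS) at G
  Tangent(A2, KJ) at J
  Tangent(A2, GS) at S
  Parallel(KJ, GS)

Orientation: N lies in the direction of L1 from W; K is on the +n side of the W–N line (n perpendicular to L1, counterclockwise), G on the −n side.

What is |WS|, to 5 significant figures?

46.638

The slot axis is L1's direction at -14.9°, so u = (cos -14.9°, sin -14.9°) = (0.96638, -0.25713) and n = (−sin -14.9°, cos -14.9°) = (0.25713, 0.96638). W is at the origin and N lies 45.8 along u from W, so N = 45.8·u = (44.260, -11.777). Tangency of A1 to both parallel lines with radius 8.8 puts K and G at W ± 8.8·n: K = (2.2628, 8.5041), G = (-2.2628, -8.5041). Equal radii place J and S the same way about N: J = N + 8.8·n = (46.523, -3.2726), S = N − 8.8·n = (41.997, -20.281). Then |WS| = |S − W| = 46.638.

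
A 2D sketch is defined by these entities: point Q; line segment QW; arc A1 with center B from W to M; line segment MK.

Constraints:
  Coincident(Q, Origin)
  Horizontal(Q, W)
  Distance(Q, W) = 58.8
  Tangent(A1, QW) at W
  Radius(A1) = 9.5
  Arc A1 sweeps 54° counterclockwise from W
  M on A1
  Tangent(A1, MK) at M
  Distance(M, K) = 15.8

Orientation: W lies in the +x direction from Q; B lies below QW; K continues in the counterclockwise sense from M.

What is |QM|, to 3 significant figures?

51.3

Q is at the origin; QW is horizontal with |QW| = 58.8 and W on the +x side, so W = (58.8, 0.00). The tangent condition forces BW to be normal to QW, so B = W + (0, -9.5) = (58.8, -9.50). On A1, W sits at bearing 90° from B; a 54° counterclockwise sweep puts M at bearing 144°, so M = B + 9.5·(cos 144°, sin 144°) = (51.1, -3.92). Then |QM| = |M − Q| = 51.3.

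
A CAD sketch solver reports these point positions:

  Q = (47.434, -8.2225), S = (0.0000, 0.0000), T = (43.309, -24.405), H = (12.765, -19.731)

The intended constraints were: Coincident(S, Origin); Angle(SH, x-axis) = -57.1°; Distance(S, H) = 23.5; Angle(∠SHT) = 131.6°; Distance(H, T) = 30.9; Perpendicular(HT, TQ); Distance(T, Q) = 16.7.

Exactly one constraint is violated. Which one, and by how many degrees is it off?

Perpendicular(HT, TQ) — off by 5.60°.

S = (0.00, 0.00) ✓; SH at -57.10° ✓; |SH| = 23.50 ✓; ∠SHT = 131.6° ✓; |HT| = 30.90 ✓; ∠(HT, TQ) = 84.40° ✗; |TQ| = 16.70 ✓.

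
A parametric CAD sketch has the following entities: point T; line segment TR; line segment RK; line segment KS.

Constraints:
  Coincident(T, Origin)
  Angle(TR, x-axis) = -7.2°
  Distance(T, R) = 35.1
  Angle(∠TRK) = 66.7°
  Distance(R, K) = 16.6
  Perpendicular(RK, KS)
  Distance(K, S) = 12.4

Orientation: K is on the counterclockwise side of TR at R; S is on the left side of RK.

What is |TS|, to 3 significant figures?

20.0

T is at the origin; TR runs at -7.2° with length 35.1, so R = 35.1·(cos -7.2°, sin -7.2°) = (34.8, -4.40). ∠TRK = 66.7°, so RK runs at -7.2° + (180° − 66.7°) = 106° from the x-axis; with |RK| = 16.6, K = R + 16.6·(cos 106°, sin 106°) = (30.2, 11.5). RK ⟂ KS; with |KS| = 12.4 on the left of RK, S = K + 12.4·(-0.961, -0.277) = (18.3, 8.11). Then |TS| = |S − T| = 20.0.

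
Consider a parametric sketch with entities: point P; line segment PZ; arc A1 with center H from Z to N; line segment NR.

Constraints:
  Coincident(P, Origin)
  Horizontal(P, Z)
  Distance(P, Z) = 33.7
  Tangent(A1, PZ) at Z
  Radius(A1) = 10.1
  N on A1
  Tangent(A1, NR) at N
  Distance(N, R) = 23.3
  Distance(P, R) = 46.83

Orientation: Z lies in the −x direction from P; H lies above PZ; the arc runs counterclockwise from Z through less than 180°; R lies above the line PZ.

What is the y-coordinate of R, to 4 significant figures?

35.32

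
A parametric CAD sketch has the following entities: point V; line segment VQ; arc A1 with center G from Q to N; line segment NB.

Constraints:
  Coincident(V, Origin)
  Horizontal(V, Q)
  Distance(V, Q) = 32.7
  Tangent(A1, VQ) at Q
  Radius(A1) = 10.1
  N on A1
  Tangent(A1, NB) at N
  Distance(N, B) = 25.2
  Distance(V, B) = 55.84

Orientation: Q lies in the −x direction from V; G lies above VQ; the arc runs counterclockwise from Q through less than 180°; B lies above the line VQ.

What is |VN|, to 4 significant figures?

30.88

Checks: |GN| = 10.10 ✓; ∠(GN, NB) = 90.00° ✓; |NB| = 25.20 ✓; |VB| = 55.84 ✓.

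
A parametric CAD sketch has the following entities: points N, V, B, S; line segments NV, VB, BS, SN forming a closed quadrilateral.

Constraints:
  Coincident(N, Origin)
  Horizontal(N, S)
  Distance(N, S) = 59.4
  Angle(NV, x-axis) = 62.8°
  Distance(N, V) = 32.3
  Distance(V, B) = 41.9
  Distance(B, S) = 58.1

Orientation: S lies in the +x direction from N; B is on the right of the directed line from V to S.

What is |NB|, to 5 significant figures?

11.564

N is at the origin; N and S share the same y with |NS| = 59.4 and S in +x, so S = (59.4, 0). NV runs at 62.8° with |NV| = 32.3, so V = (14.764, 28.728). B is determined by |VB| = 41.9 and |BS| = 58.1 together: it lies at the intersection of circle(V, 41.9) and circle(S, 58.1). With |VS| = 53.082, the foot of the radical line on VS is 11.281 from V and the perpendicular offset is √(41.9² − 11.281²) = 40.353. Taking the right-of-VS solution: B = (2.4114, -11.310).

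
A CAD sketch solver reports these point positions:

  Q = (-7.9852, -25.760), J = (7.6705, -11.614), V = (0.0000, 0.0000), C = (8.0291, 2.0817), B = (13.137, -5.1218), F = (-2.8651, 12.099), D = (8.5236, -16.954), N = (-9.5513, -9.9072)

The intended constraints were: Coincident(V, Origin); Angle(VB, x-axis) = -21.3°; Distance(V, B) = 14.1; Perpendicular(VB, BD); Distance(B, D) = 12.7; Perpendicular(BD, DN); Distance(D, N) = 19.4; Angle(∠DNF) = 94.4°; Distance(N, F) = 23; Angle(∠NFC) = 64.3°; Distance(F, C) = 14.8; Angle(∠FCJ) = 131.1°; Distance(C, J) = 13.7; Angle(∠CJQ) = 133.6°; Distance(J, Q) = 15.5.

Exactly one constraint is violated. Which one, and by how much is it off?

Distance(J, Q) = 15.5 — off by 5.60.

V = (0.00, 0.00) ✓; VB at -21.30° ✓; |VB| = 14.10 ✓; ∠(VB, BD) = 90.00° ✓; |BD| = 12.70 ✓; ∠(BD, DN) = 90.00° ✓; |DN| = 19.40 ✓; ∠DNF = 94.40° ✓; |NF| = 23.00 ✓; ∠NFC = 64.30° ✓; |FC| = 14.80 ✓; ∠FCJ = 131.1° ✓; |CJ| = 13.70 ✓; ∠CJQ = 133.6° ✓; |JQ| = 21.10 ✗.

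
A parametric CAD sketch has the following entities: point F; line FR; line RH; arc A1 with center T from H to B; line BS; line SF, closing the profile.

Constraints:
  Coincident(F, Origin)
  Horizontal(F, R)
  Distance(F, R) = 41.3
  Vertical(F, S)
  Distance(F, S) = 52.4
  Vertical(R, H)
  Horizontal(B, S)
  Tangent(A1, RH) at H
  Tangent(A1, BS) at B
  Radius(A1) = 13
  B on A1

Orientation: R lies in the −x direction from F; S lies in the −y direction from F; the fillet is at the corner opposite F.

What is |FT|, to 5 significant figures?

48.510

F is at the origin; F and R share the same y with |FR| = 41.3 and R on the −x side, so R = (-41.300, 0.0000). F and S share the same x with |FS| = 52.4 and S on the −y side, so S = (0.0000, -52.400). The virtual corner opposite F is at (-41.300, -52.400). Since A1 is tangent to RH there, TH ⟂ RH and since A1 is tangent to BS there, TB ⟂ BS, with radius 13.0, so the center T sits 13.0 in from both sides at T = (-28.300, -39.400). Then |FT| = |T − F| = 48.510.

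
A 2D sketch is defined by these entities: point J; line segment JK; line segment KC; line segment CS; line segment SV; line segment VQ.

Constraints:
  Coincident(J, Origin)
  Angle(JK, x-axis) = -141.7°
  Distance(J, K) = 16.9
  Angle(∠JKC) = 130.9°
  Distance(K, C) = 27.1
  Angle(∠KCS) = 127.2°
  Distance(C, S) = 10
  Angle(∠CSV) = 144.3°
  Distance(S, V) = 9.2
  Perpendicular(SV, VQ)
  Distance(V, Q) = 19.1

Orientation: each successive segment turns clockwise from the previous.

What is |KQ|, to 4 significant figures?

22.72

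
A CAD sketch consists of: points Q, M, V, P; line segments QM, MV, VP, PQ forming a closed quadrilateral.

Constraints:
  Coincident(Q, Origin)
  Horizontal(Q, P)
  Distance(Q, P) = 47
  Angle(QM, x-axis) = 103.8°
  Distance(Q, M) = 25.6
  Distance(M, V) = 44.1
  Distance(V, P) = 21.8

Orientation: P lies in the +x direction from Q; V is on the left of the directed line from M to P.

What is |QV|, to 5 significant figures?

42.536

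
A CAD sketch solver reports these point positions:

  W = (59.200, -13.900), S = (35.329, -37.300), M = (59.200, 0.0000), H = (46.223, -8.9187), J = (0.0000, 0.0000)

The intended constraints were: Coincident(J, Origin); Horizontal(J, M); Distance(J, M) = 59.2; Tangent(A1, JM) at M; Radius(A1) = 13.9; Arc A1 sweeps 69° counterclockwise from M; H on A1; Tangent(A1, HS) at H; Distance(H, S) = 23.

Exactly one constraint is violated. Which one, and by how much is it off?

Distance(H, S) = 23 — off by 7.40.

J = (0.00, 0.00) ✓; J.y = 0.00, M.y = 0.00 ✓; |JM| = 59.20 ✓; ∠(WM, MJ) = 90.00° ✓; |WM| = 13.90 ✓; bearing(W→H) − bearing(W→M) = 69.00° ✓; |WH| = 13.90 ✓; ∠(WH, HS) = 90.00° ✓; |HS| = 30.40 ✗.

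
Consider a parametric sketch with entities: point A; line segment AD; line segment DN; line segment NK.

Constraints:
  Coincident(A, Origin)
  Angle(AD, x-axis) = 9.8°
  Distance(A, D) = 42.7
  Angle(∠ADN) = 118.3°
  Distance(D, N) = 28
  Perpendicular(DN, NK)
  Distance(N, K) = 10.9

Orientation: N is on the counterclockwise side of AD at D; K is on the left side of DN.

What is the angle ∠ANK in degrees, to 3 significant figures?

52.1°

∠ADN = 118.3°, so DN runs at 9.8° + (180° − 118.3°) = 71.5° from the x-axis; with |DN| = 28.0, N = D + 28.0·(cos 71.5°, sin 71.5°) = (51.0, 33.8). DN ⟂ NK; with |NK| = 10.9 on the left of DN, K = N + 10.9·(-0.948, 0.317) = (40.6, 37.3). Then cos ∠ANK = NA·NK / (|NA||NK|), giving 52.1°.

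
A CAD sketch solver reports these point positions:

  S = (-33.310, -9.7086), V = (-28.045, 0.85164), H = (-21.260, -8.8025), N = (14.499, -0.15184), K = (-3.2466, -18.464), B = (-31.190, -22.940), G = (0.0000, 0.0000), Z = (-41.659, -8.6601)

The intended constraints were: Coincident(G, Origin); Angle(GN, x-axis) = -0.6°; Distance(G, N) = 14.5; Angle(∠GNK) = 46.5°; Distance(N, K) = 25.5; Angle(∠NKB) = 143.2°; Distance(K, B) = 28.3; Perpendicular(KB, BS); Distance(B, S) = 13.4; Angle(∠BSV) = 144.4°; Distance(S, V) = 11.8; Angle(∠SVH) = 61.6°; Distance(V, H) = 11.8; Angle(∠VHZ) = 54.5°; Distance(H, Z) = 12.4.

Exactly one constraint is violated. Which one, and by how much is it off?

Distance(H, Z) = 12.4 — off by 8.00.

G = (0.00, 0.00) ✓; GN at -0.6000° ✓; |GN| = 14.50 ✓; ∠GNK = 46.50° ✓; |NK| = 25.50 ✓; ∠NKB = 143.2° ✓; |KB| = 28.30 ✓; ∠(KB, BS) = 90.00° ✓; |BS| = 13.40 ✓; ∠BSV = 144.4° ✓; |SV| = 11.80 ✓; ∠SVH = 61.60° ✓; |VH| = 11.80 ✓; ∠VHZ = 54.50° ✓; |HZ| = 20.40 ✗.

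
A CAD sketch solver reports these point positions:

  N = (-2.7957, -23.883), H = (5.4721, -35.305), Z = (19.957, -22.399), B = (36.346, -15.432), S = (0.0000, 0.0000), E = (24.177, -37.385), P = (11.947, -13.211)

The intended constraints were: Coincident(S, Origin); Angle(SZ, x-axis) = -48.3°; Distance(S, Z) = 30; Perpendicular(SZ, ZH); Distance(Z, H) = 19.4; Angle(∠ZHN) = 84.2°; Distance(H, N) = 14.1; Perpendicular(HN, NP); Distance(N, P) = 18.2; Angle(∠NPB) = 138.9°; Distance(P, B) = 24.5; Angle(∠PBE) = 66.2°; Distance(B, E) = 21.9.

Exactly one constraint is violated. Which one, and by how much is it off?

Distance(B, E) = 21.9 — off by 3.20.

S = (0.00, 0.00) ✓; SZ at -48.30° ✓; |SZ| = 30.00 ✓; ∠(SZ, ZH) = 90.00° ✓; |ZH| = 19.40 ✓; ∠ZHN = 84.20° ✓; |HN| = 14.10 ✓; ∠(HN, NP) = 90.00° ✓; |NP| = 18.20 ✓; ∠NPB = 138.9° ✓; |PB| = 24.50 ✓; ∠PBE = 66.20° ✓; |BE| = 25.10 ✗.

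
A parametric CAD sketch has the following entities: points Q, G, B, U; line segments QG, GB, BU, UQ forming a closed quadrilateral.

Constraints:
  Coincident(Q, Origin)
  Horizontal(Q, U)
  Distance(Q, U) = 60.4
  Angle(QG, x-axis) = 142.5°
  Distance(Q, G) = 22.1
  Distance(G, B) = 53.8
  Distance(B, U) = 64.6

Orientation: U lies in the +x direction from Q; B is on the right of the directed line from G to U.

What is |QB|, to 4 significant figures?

35.42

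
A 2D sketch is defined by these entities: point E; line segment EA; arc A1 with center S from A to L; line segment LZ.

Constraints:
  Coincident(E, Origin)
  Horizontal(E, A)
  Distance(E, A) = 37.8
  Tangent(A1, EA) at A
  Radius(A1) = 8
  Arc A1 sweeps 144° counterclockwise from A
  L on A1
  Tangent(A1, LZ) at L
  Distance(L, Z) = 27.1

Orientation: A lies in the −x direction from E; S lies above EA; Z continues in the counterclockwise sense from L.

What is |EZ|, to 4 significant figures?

62.86

E is at the origin; E and A share the same y with |EA| = 37.8 and A on the −x side, so A = (-37.80, 0.000). The tangent condition forces SA to be normal to EA, so S = A + (0, 8) = (-37.80, 8.000). On A1, A sits at bearing -90° from S; a 144° counterclockwise sweep puts L at bearing 54°, so L = S + 8.0·(cos 54°, sin 54°) = (-33.10, 14.47). The tangent condition forces SL to be normal to LZ, so LZ runs along (−sin 54°, cos 54°); with |LZ| = 27.1, Z = (-55.02, 30.40). Then |EZ| = |Z − E| = 62.86.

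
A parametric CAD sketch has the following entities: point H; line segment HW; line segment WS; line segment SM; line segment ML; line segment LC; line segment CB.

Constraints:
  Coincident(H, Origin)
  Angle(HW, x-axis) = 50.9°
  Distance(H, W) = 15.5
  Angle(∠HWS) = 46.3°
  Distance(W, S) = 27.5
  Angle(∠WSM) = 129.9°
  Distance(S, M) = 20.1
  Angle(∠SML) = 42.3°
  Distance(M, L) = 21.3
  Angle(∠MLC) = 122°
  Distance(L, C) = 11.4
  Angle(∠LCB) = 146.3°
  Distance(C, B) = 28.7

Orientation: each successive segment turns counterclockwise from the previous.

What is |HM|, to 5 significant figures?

29.982

∠HWS = 46.3° gives WS at -175.40° from the x-axis; with |WS| = 27.5, S = (-17.636, 9.8232). ∠WSM = 129.9° gives SM at -125.30° from the x-axis; with |SM| = 20.1, M = (-29.251, -6.5811). Then |HM| = |M − H| = 29.982.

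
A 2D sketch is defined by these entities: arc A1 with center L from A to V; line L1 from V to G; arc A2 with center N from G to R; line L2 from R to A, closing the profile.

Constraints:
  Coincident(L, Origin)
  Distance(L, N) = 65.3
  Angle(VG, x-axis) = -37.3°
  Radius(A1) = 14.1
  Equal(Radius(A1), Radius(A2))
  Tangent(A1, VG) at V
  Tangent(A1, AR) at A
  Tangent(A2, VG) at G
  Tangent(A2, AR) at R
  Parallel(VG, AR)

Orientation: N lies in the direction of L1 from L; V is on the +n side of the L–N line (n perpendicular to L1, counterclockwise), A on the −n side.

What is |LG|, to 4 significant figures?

66.80

The slot axis is L1's direction at -37.3°, so u = (cos -37.3°, sin -37.3°) = (0.7955, -0.6060) and n = (−sin -37.3°, cos -37.3°) = (0.6060, 0.7955). L is at the origin and N lies 65.3 along u from L, so N = 65.3·u = (51.94, -39.57). Tangency of A1 to both parallel lines with radius 14.1 puts V and A at L ± 14.1·n: V = (8.544, 11.22), A = (-8.544, -11.22). Equal radii place G and R the same way about N: G = N + 14.1·n = (60.49, -28.35), R = N − 14.1·n = (43.40, -50.79). Then |LG| = |G − L| = 66.80.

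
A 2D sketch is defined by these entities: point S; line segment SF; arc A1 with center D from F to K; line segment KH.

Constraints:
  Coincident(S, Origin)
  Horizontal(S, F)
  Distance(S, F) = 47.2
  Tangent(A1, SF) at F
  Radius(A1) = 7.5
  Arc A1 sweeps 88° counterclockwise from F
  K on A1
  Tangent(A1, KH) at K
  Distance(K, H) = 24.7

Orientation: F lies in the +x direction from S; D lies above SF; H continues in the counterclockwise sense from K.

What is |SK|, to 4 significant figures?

55.17

Since A1 is tangent to SF there, DF ⟂ SF, so D = F + (0, 7.5) = (47.20, 7.500). On A1, F sits at bearing -90° from D; an 88° counterclockwise sweep puts K at bearing -2°, so K = D + 7.5·(cos -2°, sin -2°) = (54.70, 7.238). Then |SK| = |K − S| = 55.17.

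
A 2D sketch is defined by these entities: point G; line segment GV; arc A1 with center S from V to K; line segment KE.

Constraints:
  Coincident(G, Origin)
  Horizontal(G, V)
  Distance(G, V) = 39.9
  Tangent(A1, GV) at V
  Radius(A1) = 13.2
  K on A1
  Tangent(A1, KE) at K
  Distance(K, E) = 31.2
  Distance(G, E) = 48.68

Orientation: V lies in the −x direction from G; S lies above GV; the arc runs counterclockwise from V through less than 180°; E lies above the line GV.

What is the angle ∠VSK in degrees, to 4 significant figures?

83.61°

G is at the origin; G and V share the same y with |GV| = 39.9 and V on the −x side, so V = (-39.90, 0.000). Since A1 is tangent to GV there, SV ⟂ GV, so S = V + (0, 13.2) = (-39.90, 13.20). Since SK ⟂ KE (tangency), |SE| = √(13.2² + 31.2²) = 33.88 regardless of where K sits on A1. So E lies on both circle(G, 48.68) and circle(S, 33.88); the above-GV intersection is E = (-23.31, 42.74). K is the foot of the tangent from E: K = (-26.78, 11.73).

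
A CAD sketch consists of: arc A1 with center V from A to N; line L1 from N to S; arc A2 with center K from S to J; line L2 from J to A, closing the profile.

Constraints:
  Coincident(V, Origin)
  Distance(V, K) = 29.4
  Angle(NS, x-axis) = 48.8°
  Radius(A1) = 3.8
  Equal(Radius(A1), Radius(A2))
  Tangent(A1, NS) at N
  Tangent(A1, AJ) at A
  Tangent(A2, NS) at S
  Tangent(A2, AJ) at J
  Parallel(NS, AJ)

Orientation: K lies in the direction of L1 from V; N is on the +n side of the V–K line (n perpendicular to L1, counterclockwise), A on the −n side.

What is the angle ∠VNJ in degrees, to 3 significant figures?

75.5°

The slot axis is L1's direction at 48.8°, so u = (cos 48.8°, sin 48.8°) = (0.659, 0.752) and n = (−sin 48.8°, cos 48.8°) = (-0.752, 0.659). V is at the origin and K lies 29.4 along u from V, so K = 29.4·u = (19.4, 22.1). Tangency of A1 to both parallel lines with radius 3.8 puts N and A at V ± 3.8·n: N = (-2.86, 2.50), A = (2.86, -2.50). Equal radii place S and J the same way about K: S = K + 3.8·n = (16.5, 24.6), J = K − 3.8·n = (22.2, 19.6). Then cos ∠VNJ = NV·NJ / (|NV||NJ|), giving 75.5°.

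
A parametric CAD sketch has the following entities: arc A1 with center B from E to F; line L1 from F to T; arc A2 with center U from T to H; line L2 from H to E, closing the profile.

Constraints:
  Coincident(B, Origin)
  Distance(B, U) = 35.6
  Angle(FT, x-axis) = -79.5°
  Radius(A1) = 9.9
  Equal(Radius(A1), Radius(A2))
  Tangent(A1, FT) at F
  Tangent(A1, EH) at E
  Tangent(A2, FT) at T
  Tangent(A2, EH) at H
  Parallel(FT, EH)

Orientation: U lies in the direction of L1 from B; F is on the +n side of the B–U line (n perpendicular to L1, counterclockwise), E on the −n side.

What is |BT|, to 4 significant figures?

36.95

The slot axis is L1's direction at -79.5°, so u = (cos -79.5°, sin -79.5°) = (0.1822, -0.9833) and n = (−sin -79.5°, cos -79.5°) = (0.9833, 0.1822). B is at the origin and U lies 35.6 along u from B, so U = 35.6·u = (6.488, -35.00). Tangency of A1 to both parallel lines with radius 9.9 puts F and E at B ± 9.9·n: F = (9.734, 1.804), E = (-9.734, -1.804). Equal radii place T and H the same way about U: T = U + 9.9·n = (16.22, -33.20), H = U − 9.9·n = (-3.247, -36.81). Then |BT| = |T − B| = 36.95.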